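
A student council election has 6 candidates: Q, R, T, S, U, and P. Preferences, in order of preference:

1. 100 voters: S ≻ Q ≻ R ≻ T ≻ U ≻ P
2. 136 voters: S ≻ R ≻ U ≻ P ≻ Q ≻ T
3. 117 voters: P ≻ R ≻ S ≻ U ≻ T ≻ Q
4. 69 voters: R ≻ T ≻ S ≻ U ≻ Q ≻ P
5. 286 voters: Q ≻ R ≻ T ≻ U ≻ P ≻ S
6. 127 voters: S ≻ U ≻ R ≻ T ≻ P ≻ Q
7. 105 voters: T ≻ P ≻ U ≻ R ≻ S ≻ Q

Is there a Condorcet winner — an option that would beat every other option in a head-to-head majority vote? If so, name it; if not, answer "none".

R

R vs Q: 554–386 for R.
R vs T: 835–105 for R.
R vs S: 577–363 for R.
R vs U: 708–232 for R.
R vs P: 718–222 for R.
R beats every other option head-to-head.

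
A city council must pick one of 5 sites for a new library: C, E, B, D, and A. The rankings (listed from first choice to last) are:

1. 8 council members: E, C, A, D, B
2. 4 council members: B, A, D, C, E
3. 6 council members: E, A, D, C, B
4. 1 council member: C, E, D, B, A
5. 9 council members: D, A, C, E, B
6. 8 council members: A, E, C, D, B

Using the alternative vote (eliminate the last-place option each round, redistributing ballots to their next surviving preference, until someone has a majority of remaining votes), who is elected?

A

Round 1: C 1, E 14, B 4, D 9, A 8. Eliminate C.
Round 2: E 15, B 4, D 9, A 8. Eliminate B.
Round 3: E 15, D 9, A 12. Eliminate D.
Round 4: E 15, A 21. A has a majority.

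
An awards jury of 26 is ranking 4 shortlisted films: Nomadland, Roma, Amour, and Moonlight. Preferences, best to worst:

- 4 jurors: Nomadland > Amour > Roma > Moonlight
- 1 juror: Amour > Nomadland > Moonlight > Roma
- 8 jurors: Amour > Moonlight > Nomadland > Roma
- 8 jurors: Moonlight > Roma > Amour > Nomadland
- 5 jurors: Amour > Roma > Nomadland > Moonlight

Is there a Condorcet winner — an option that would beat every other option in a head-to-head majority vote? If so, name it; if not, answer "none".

Amour vs Nomadland: 22–4 for Amour.
Amour vs Roma: 18–8 for Amour.
Amour vs Moonlight: 18–8 for Amour.
Amour beats every other option head-to-head.

Amour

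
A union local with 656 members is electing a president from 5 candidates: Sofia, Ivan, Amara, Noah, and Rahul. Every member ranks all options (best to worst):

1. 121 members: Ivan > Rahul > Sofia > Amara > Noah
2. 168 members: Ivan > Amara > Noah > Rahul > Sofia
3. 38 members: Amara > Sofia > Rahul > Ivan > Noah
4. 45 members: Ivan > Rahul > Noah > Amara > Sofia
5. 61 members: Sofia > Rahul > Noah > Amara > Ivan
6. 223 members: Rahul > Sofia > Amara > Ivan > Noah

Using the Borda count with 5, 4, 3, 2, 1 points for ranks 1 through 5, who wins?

Sofia: 121·3 + 168·1 + 38·4 + 45·1 + 61·5 + 223·4 = 1925
Ivan: 121·5 + 168·5 + 38·2 + 45·5 + 61·1 + 223·2 = 2253
Amara: 121·2 + 168·4 + 38·5 + 45·2 + 61·2 + 223·3 = 1985
Noah: 121·1 + 168·3 + 38·1 + 45·3 + 61·3 + 223·1 = 1204
Rahul: 121·4 + 168·2 + 38·3 + 45·4 + 61·4 + 223·5 = 2473
Rahul has the highest Borda score (2473).

Rahul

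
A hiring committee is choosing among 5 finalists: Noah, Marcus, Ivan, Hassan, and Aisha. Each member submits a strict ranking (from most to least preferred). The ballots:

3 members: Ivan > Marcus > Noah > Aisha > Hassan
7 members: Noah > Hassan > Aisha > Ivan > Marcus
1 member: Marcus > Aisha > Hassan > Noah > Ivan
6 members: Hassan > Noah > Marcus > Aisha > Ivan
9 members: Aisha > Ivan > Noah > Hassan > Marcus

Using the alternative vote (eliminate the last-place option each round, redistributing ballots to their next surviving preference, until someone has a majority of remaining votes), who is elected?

Noah

Round 1: Noah 7, Marcus 1, Ivan 3, Hassan 6, Aisha 9. Eliminate Marcus.
Round 2: Noah 7, Ivan 3, Hassan 6, Aisha 10. Eliminate Ivan.
Round 3: Noah 10, Hassan 6, Aisha 10. Eliminate Hassan.
Round 4: Noah 16, Aisha 10. Noah has a majority.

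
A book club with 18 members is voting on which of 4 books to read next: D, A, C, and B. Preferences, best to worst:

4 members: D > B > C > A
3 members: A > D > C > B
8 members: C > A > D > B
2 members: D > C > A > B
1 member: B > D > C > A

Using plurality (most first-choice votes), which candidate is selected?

First-place votes: D 6, A 3, C 8, B 1.
C has the most first-place votes.

C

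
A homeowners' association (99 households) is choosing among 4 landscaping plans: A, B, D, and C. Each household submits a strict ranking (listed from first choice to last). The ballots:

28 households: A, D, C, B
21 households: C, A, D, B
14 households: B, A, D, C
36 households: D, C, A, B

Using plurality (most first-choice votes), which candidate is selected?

First-place votes: A 28, B 14, D 36, C 21.
D has the most first-place votes.

D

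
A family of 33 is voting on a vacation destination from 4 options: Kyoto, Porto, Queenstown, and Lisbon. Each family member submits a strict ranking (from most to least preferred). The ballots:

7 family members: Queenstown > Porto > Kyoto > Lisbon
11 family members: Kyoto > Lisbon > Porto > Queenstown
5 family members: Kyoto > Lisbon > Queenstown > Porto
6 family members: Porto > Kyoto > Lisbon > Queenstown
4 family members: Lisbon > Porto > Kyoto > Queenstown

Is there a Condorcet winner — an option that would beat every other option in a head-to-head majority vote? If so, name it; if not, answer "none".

none

Checking pairwise contests:
Porto beats Kyoto 17–16.
Lisbon beats Porto 20–13.
Kyoto beats Queenstown 26–7.
Kyoto beats Lisbon 29–4.
Every option loses at least one head-to-head, so there is no Condorcet winner.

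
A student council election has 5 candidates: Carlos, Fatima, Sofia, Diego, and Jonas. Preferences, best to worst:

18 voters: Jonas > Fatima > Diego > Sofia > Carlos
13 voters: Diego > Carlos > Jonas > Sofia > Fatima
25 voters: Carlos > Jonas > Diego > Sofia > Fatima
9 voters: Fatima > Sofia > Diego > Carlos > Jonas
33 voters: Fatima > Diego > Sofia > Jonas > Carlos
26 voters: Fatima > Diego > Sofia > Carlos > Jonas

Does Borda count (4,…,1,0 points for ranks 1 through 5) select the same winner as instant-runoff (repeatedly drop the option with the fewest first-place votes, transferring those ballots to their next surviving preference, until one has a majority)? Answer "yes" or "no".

Borda — scores: Carlos 174, Fatima 326, Sofia 201, Diego 333, Jonas 206. Winner: Diego.
Instant-runoff — R1 Carlos 25, Fatima 68, Sofia 0, Diego 13, Jonas 18 (Fatima winner). Winner: Fatima.
The two methods disagree.

no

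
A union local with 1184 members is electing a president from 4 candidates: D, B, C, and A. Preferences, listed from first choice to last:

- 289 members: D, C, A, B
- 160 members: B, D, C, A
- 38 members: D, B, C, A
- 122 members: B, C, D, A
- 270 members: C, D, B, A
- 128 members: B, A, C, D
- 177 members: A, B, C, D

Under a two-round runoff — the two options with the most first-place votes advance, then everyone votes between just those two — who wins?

D

Round 1 first-place votes: D 327, B 410, C 270, A 177.
B and D advance.
Runoff: B is preferred to D by 587 voters; D by 597.
D wins the runoff.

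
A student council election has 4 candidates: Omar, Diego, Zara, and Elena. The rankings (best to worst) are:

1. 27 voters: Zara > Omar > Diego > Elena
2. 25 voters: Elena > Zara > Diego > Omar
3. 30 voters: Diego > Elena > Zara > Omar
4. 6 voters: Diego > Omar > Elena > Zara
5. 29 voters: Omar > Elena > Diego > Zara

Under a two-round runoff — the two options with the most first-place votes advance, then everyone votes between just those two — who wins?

Round 1 first-place votes: Omar 29, Diego 36, Zara 27, Elena 25.
Diego and Omar advance.
Runoff: Diego is preferred to Omar by 61 voters; Omar by 56.
Diego wins the runoff.

Diego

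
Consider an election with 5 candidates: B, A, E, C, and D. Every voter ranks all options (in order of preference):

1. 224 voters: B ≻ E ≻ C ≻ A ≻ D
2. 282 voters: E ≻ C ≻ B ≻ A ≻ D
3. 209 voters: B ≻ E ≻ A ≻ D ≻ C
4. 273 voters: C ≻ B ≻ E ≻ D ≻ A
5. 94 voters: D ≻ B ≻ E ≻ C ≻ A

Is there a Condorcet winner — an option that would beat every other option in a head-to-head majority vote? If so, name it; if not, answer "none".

Checking pairwise contests:
C beats B 555–527.
B beats A 1082–0.
B beats E 800–282.
E beats C 809–273.
B beats D 988–94.
Every option loses at least one head-to-head, so there is no Condorcet winner.

none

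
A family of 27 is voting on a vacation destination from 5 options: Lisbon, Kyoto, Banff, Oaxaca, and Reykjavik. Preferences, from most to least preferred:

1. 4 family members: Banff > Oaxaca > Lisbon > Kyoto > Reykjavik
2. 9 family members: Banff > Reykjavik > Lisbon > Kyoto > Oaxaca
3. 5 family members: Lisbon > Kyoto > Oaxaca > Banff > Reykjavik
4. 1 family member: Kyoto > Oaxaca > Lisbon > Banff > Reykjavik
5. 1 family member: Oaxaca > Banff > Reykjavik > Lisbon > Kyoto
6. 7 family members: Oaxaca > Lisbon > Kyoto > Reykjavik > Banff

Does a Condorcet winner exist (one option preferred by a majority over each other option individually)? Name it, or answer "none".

none

Checking pairwise contests:
Banff beats Lisbon 14–13.
Lisbon beats Kyoto 26–1.
Oaxaca beats Banff 14–13.
Lisbon beats Oaxaca 14–13.
Lisbon beats Reykjavik 17–10.
Every option loses at least one head-to-head, so there is no Condorcet winner.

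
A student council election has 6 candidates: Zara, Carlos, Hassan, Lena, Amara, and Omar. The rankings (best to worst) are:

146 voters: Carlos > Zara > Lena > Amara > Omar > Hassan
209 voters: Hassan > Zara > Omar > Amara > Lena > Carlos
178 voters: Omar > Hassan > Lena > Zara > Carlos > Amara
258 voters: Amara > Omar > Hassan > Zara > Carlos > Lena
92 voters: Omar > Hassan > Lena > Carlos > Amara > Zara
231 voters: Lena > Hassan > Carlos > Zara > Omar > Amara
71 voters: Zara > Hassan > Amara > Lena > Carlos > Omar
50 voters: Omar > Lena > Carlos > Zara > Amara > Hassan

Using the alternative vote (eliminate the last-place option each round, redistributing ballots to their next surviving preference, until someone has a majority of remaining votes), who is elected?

Round 1: Zara 71, Carlos 146, Hassan 209, Lena 231, Amara 258, Omar 320. Eliminate Zara.
Round 2: Carlos 146, Hassan 280, Lena 231, Amara 258, Omar 320. Eliminate Carlos.
Round 3: Hassan 280, Lena 377, Amara 258, Omar 320. Eliminate Amara.
Round 4: Hassan 280, Lena 377, Omar 578. Eliminate Hassan.
Round 5: Lena 448, Omar 787. Omar has a majority.

Omar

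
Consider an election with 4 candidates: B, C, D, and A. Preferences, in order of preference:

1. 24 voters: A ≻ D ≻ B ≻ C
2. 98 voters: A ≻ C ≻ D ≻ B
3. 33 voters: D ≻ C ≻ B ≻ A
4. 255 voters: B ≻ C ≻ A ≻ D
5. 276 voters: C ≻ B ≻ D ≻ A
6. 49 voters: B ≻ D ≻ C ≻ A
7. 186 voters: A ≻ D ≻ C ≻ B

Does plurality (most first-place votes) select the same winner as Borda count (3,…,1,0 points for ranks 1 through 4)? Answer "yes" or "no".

Plurality — first-place votes: B 304, C 276, D 33, A 308. Winner: A.
Borda — scores: B 1521, C 1835, D 991, A 1179. Winner: C.
The two methods disagree.

no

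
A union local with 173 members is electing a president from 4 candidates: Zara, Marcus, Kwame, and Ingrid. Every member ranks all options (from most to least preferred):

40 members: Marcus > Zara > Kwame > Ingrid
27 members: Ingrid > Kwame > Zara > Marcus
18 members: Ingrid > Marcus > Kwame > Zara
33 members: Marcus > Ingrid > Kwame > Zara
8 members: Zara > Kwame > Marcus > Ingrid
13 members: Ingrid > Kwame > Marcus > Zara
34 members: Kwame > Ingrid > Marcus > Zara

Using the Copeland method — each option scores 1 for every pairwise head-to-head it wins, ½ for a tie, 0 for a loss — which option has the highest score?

Ingrid

Zara: loses to Marcus, Kwame, and Ingrid → score 0.
Marcus: beats Zara and Kwame; loses to Ingrid → score 2.
Kwame: beats Zara; loses to Marcus and Ingrid → score 1.
Ingrid: beats Zara, Marcus, and Kwame → score 3.
Ingrid has the best pairwise record.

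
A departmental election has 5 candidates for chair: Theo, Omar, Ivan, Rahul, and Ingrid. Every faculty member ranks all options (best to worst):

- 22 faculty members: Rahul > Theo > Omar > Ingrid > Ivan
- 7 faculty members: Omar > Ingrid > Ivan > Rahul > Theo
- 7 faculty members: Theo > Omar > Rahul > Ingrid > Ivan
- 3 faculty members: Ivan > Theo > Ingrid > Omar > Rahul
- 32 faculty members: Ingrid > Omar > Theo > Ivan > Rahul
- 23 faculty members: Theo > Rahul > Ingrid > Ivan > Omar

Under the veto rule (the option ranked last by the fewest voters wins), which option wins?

Ingrid

Last-place votes: Theo 7, Omar 23, Ivan 29, Rahul 35, Ingrid 0.
Ingrid is ranked last by the fewest voters, so Ingrid wins.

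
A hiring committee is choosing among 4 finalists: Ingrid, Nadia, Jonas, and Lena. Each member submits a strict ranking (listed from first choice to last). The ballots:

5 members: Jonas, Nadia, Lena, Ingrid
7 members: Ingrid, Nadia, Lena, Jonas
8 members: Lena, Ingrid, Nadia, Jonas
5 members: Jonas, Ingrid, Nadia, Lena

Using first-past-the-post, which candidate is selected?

Jonas

First-place votes: Ingrid 7, Nadia 0, Jonas 10, Lena 8.
Jonas has the most first-place votes.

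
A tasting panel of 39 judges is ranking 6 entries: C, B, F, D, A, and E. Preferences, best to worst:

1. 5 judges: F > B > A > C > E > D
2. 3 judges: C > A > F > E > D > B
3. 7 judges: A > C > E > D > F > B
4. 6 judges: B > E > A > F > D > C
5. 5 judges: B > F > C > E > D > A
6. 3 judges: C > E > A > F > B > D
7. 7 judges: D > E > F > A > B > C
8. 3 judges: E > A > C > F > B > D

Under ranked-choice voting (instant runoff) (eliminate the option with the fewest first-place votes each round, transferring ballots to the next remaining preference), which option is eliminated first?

E

Round 1: C 6, B 11, F 5, D 7, A 7, E 3. Eliminate E.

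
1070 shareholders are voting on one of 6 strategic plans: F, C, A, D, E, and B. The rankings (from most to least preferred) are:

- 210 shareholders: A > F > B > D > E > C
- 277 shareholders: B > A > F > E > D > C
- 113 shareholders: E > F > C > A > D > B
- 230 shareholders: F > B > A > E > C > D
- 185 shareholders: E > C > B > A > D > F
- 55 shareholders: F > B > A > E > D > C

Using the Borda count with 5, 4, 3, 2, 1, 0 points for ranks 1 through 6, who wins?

B

F: 210·4 + 277·3 + 113·4 + 230·5 + 185·0 + 55·5 = 3548
C: 210·0 + 277·0 + 113·3 + 230·1 + 185·4 + 55·0 = 1309
A: 210·5 + 277·4 + 113·2 + 230·3 + 185·2 + 55·3 = 3609
D: 210·2 + 277·1 + 113·1 + 230·0 + 185·1 + 55·1 = 1050
E: 210·1 + 277·2 + 113·5 + 230·2 + 185·5 + 55·2 = 2824
B: 210·3 + 277·5 + 113·0 + 230·4 + 185·3 + 55·4 = 3710
B has the highest Borda score (3710).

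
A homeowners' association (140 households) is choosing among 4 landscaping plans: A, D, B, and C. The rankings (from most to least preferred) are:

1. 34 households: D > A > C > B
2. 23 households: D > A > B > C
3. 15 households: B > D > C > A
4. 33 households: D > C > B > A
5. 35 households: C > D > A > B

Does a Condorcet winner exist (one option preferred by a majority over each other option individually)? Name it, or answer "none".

D

D vs A: 140–0 for D.
D vs B: 125–15 for D.
D vs C: 105–35 for D.
D beats every other option head-to-head.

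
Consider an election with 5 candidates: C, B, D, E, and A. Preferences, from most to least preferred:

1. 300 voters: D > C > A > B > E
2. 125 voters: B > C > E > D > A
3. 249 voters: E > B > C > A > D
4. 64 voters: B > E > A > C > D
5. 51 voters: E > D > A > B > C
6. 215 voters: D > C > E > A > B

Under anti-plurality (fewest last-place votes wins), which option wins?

C

Last-place votes: C 51, B 215, D 313, E 300, A 125.
C is ranked last by the fewest voters, so C wins.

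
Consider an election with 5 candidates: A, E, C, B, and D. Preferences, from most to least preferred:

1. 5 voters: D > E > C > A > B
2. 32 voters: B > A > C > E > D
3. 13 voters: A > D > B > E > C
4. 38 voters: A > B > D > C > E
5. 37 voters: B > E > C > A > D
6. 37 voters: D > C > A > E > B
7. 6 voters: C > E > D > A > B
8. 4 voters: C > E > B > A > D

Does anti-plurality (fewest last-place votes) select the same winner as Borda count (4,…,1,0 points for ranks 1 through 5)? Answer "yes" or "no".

yes

Anti-plurality — last-place votes: A 0, E 38, C 13, B 48, D 73. Winner: A.
Borda — scores: A 426, E 238, C 337, B 424, D 295. Winner: A.
The two methods agree.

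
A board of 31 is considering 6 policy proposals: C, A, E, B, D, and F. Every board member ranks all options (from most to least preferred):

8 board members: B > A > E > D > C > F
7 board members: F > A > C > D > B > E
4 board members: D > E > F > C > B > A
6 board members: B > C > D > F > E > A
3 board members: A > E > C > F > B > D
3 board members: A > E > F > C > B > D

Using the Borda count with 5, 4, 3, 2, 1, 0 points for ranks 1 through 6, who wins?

C: 8·1 + 7·3 + 4·2 + 6·4 + 3·3 + 3·2 = 76
A: 8·4 + 7·4 + 4·0 + 6·0 + 3·5 + 3·5 = 90
E: 8·3 + 7·0 + 4·4 + 6·1 + 3·4 + 3·4 = 70
B: 8·5 + 7·1 + 4·1 + 6·5 + 3·1 + 3·1 = 87
D: 8·2 + 7·2 + 4·5 + 6·3 + 3·0 + 3·0 = 68
F: 8·0 + 7·5 + 4·3 + 6·2 + 3·2 + 3·3 = 74
A has the highest Borda score (90).

A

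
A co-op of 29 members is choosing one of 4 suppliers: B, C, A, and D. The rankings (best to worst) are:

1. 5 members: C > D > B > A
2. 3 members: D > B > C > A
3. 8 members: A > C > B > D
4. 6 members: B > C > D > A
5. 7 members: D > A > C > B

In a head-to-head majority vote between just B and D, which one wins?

Voters preferring B to D: 14; preferring D to B: 15.
D wins the head-to-head.

D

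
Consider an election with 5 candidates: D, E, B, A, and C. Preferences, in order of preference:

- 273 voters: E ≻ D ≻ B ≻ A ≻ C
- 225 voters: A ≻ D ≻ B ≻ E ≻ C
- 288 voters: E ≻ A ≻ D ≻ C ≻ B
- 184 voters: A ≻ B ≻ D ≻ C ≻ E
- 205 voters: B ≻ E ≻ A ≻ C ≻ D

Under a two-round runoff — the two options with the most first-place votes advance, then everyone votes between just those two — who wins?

E

Round 1 first-place votes: D 0, E 561, B 205, A 409, C 0.
E and A advance.
Runoff: E is preferred to A by 766 voters; A by 409.
E wins the runoff.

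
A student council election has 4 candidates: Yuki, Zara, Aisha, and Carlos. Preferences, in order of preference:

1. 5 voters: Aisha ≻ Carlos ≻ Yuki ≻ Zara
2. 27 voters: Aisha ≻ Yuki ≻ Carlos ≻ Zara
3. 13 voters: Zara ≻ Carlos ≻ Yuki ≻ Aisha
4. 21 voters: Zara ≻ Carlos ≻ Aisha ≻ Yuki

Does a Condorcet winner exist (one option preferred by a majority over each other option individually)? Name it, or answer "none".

Zara

Zara vs Yuki: 34–32 for Zara.
Zara vs Aisha: 34–32 for Zara.
Zara vs Carlos: 34–32 for Zara.
Zara beats every other option head-to-head.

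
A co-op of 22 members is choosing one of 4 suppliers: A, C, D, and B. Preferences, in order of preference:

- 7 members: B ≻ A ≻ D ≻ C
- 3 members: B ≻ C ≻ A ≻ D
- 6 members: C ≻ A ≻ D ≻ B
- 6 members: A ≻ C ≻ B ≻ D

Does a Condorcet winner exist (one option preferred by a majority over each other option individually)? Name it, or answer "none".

A vs C: 13–9 for A.
A vs D: 22–0 for A.
A vs B: 12–10 for A.
A beats every other option head-to-head.

A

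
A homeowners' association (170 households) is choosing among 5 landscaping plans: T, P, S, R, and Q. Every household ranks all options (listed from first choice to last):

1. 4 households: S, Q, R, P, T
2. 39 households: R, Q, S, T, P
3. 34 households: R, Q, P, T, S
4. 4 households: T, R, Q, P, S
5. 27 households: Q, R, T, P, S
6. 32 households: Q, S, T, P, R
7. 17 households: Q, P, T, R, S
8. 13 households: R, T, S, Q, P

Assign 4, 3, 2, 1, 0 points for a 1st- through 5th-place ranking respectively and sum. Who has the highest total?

Q

T: 4·0 + 39·1 + 34·1 + 4·4 + 27·2 + 32·2 + 17·2 + 13·3 = 280
P: 4·1 + 39·0 + 34·2 + 4·1 + 27·1 + 32·1 + 17·3 + 13·0 = 186
S: 4·4 + 39·2 + 34·0 + 4·0 + 27·0 + 32·3 + 17·0 + 13·2 = 216
R: 4·2 + 39·4 + 34·4 + 4·3 + 27·3 + 32·0 + 17·1 + 13·4 = 462
Q: 4·3 + 39·3 + 34·3 + 4·2 + 27·4 + 32·4 + 17·4 + 13·1 = 556
Q has the highest Borda score (556).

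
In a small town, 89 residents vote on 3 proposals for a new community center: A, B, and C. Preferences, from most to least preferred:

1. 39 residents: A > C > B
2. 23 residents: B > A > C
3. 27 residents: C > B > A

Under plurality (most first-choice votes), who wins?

A

First-place votes: A 39, B 23, C 27.
A has the most first-place votes.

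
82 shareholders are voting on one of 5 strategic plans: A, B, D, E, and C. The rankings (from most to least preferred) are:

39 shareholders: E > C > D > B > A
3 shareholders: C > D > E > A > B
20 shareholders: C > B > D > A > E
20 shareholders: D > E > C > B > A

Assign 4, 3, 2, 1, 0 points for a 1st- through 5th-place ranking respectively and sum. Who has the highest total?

C

A: 39·0 + 3·1 + 20·1 + 20·0 = 23
B: 39·1 + 3·0 + 20·3 + 20·1 = 119
D: 39·2 + 3·3 + 20·2 + 20·4 = 207
E: 39·4 + 3·2 + 20·0 + 20·3 = 222
C: 39·3 + 3·4 + 20·4 + 20·2 = 249
C has the highest Borda score (249).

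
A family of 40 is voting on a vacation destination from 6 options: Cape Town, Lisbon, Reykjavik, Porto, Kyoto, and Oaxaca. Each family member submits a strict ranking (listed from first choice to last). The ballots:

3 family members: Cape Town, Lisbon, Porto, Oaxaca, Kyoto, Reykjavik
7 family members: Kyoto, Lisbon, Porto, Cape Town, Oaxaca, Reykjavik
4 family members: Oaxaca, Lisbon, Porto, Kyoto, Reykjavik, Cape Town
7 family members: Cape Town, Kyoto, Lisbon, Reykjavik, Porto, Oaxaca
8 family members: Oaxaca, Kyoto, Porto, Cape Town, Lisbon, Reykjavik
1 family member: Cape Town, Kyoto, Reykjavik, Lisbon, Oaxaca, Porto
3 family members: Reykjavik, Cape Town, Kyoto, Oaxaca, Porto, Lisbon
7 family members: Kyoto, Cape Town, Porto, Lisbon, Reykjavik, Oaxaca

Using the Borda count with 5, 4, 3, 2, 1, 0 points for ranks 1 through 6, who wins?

Kyoto

Cape Town: 3·5 + 7·2 + 4·0 + 7·5 + 8·2 + 1·5 + 3·4 + 7·4 = 125
Lisbon: 3·4 + 7·4 + 4·4 + 7·3 + 8·1 + 1·2 + 3·0 + 7·2 = 101
Reykjavik: 3·0 + 7·0 + 4·1 + 7·2 + 8·0 + 1·3 + 3·5 + 7·1 = 43
Porto: 3·3 + 7·3 + 4·3 + 7·1 + 8·3 + 1·0 + 3·1 + 7·3 = 97
Kyoto: 3·1 + 7·5 + 4·2 + 7·4 + 8·4 + 1·4 + 3·3 + 7·5 = 154
Oaxaca: 3·2 + 7·1 + 4·5 + 7·0 + 8·5 + 1·1 + 3·2 + 7·0 = 80
Kyoto has the highest Borda score (154).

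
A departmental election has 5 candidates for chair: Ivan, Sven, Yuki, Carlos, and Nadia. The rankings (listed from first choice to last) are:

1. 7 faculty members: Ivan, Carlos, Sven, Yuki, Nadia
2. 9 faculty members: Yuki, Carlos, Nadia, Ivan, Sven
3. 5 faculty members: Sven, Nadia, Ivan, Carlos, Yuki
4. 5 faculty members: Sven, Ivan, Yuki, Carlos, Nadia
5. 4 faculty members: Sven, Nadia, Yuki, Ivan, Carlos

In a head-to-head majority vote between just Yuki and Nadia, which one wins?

Yuki

Voters preferring Yuki to Nadia: 21; preferring Nadia to Yuki: 9.
Yuki wins the head-to-head.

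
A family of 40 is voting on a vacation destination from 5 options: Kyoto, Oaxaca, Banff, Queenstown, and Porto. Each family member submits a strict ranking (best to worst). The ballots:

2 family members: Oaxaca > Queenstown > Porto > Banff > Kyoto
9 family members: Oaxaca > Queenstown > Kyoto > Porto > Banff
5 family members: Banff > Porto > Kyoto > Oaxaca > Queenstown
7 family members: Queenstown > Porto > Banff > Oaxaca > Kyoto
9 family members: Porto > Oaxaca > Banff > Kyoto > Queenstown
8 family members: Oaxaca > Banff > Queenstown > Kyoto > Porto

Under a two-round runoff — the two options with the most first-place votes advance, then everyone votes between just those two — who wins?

Porto

Round 1 first-place votes: Kyoto 0, Oaxaca 19, Banff 5, Queenstown 7, Porto 9.
Oaxaca and Porto advance.
Runoff: Oaxaca is preferred to Porto by 19 voters; Porto by 21.
Porto wins the runoff.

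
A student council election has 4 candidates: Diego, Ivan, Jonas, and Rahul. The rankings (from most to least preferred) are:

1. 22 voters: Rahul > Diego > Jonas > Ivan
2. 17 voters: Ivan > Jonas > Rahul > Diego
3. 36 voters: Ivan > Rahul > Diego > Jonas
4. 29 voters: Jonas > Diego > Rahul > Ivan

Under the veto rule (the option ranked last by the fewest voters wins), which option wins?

Rahul

Last-place votes: Diego 17, Ivan 51, Jonas 36, Rahul 0.
Rahul is ranked last by the fewest voters, so Rahul wins.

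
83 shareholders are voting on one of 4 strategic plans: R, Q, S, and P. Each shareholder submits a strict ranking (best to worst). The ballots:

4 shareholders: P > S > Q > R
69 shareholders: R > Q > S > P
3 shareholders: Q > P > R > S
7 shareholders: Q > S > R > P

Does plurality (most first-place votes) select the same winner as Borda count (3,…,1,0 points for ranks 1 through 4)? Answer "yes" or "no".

Plurality — first-place votes: R 69, Q 10, S 0, P 4. Winner: R.
Borda — scores: R 217, Q 172, S 91, P 18. Winner: R.
The two methods agree.

yes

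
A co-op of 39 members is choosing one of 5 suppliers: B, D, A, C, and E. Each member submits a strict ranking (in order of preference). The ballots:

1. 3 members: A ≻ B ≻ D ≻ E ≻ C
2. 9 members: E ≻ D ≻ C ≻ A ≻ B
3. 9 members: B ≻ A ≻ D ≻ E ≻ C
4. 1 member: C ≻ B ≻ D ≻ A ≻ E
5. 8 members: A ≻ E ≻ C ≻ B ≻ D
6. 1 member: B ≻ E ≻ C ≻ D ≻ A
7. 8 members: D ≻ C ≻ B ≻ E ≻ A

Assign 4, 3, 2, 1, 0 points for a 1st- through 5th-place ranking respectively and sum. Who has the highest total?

B: 3·3 + 9·0 + 9·4 + 1·3 + 8·1 + 1·4 + 8·2 = 76
D: 3·2 + 9·3 + 9·2 + 1·2 + 8·0 + 1·1 + 8·4 = 86
A: 3·4 + 9·1 + 9·3 + 1·1 + 8·4 + 1·0 + 8·0 = 81
C: 3·0 + 9·2 + 9·0 + 1·4 + 8·2 + 1·2 + 8·3 = 64
E: 3·1 + 9·4 + 9·1 + 1·0 + 8·3 + 1·3 + 8·1 = 83
D has the highest Borda score (86).

D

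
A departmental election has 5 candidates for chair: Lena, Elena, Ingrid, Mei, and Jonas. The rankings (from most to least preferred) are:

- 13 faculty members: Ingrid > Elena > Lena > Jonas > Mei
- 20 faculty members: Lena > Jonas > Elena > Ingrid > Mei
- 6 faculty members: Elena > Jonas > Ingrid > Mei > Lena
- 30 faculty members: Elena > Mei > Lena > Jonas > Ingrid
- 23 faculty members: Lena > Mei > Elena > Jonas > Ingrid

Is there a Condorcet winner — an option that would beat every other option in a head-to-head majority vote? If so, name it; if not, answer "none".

Elena vs Lena: 49–43 for Elena.
Elena vs Ingrid: 79–13 for Elena.
Elena vs Mei: 69–23 for Elena.
Elena vs Jonas: 72–20 for Elena.
Elena beats every other option head-to-head.

Elena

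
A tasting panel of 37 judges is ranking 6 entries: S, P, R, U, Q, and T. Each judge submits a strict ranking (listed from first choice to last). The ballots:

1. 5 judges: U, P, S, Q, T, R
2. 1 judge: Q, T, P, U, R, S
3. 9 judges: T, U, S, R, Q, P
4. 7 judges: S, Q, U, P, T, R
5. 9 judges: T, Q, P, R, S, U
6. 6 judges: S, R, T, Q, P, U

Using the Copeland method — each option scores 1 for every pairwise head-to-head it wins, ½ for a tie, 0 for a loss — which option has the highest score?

S: beats P, R, U, and Q; loses to T → score 4.
P: beats R; loses to S, U, Q, and T → score 1.
R: loses to S, P, U, Q, and T → score 0.
U: beats P and R; loses to S, Q, and T → score 2.
Q: beats P, R, and U; loses to S and T → score 3.
T: beats S, P, R, U, and Q → score 5.
T has the best pairwise record.

T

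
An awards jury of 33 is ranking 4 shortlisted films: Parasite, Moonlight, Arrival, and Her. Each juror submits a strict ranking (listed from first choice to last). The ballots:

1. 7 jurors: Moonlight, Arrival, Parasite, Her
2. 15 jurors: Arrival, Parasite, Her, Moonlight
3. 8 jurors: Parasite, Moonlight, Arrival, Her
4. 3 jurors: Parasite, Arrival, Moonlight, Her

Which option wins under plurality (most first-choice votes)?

Arrival

First-place votes: Parasite 11, Moonlight 7, Arrival 15, Her 0.
Arrival has the most first-place votes.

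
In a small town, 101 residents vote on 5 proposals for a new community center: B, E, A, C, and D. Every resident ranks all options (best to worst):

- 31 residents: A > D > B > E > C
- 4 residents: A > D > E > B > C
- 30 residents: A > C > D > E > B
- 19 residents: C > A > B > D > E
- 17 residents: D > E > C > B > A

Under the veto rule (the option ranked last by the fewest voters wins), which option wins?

Last-place votes: B 30, E 19, A 17, C 35, D 0.
D is ranked last by the fewest voters, so D wins.

D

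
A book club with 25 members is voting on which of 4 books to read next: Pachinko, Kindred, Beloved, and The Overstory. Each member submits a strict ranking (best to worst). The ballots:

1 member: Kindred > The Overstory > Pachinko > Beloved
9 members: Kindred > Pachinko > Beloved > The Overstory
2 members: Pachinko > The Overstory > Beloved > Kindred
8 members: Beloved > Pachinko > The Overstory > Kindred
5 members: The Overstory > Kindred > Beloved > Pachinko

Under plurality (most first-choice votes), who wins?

Kindred

First-place votes: Pachinko 2, Kindred 10, Beloved 8, The Overstory 5.
Kindred has the most first-place votes.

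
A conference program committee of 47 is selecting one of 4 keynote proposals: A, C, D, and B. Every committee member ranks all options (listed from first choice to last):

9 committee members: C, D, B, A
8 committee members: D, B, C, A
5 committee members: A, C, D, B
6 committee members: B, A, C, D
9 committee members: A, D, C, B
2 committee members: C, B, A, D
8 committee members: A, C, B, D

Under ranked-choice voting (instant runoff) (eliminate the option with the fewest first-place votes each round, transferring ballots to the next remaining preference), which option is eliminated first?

B

Round 1: A 22, C 11, D 8, B 6. Eliminate B.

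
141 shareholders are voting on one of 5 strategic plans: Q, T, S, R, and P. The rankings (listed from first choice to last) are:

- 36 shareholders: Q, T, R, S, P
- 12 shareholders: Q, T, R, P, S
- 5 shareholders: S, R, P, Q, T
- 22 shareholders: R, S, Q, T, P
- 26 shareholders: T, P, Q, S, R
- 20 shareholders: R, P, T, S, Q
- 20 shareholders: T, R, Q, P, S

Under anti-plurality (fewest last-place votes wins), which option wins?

Last-place votes: Q 20, T 5, S 32, R 26, P 58.
T is ranked last by the fewest voters, so T wins.

T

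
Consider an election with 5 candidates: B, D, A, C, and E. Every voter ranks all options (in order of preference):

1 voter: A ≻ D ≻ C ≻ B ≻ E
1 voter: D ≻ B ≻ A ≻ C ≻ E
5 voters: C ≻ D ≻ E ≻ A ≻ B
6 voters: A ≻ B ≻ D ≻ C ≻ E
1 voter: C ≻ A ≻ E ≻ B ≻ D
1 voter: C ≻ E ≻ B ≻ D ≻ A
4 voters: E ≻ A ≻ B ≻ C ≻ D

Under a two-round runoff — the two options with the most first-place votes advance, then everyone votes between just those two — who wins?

A

Round 1 first-place votes: B 0, D 1, A 7, C 7, E 4.
A and C advance.
Runoff: A is preferred to C by 12 voters; C by 7.
A wins the runoff.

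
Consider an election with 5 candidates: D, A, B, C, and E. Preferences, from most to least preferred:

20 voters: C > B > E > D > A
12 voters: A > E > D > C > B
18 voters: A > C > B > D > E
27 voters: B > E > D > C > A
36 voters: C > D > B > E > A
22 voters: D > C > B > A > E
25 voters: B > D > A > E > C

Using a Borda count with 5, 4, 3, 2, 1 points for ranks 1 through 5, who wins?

D: 20·2 + 12·3 + 18·2 + 27·3 + 36·4 + 22·5 + 25·4 = 547
A: 20·1 + 12·5 + 18·5 + 27·1 + 36·1 + 22·2 + 25·3 = 352
B: 20·4 + 12·1 + 18·3 + 27·5 + 36·3 + 22·3 + 25·5 = 580
C: 20·5 + 12·2 + 18·4 + 27·2 + 36·5 + 22·4 + 25·1 = 543
E: 20·3 + 12·4 + 18·1 + 27·4 + 36·2 + 22·1 + 25·2 = 378
B has the highest Borda score (580).

B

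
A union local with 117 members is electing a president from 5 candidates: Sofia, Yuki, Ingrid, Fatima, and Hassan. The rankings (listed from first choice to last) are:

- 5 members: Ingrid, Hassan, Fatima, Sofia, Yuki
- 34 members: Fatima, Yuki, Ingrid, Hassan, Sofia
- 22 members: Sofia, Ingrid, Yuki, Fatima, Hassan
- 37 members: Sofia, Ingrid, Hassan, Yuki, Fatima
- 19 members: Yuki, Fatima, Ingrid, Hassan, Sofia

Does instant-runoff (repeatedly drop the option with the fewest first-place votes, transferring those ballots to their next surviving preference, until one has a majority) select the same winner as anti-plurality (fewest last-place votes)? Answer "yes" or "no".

no

Instant-runoff — R1 Sofia 59, Yuki 19, Ingrid 5, Fatima 34, Hassan 0 (Sofia winner). Winner: Sofia.
Anti-plurality — last-place votes: Sofia 53, Yuki 5, Ingrid 0, Fatima 37, Hassan 22. Winner: Ingrid.
The two methods disagree.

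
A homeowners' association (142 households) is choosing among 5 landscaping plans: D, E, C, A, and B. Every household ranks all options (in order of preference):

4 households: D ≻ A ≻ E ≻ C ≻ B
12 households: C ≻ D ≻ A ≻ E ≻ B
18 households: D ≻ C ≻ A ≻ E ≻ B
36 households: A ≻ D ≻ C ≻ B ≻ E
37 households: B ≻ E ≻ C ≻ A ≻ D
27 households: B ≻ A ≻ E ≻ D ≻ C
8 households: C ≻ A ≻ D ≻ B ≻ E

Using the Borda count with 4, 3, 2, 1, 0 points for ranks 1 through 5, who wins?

D: 4·4 + 12·3 + 18·4 + 36·3 + 37·0 + 27·1 + 8·2 = 275
E: 4·2 + 12·1 + 18·1 + 36·0 + 37·3 + 27·2 + 8·0 = 203
C: 4·1 + 12·4 + 18·3 + 36·2 + 37·2 + 27·0 + 8·4 = 284
A: 4·3 + 12·2 + 18·2 + 36·4 + 37·1 + 27·3 + 8·3 = 358
B: 4·0 + 12·0 + 18·0 + 36·1 + 37·4 + 27·4 + 8·1 = 300
A has the highest Borda score (358).

A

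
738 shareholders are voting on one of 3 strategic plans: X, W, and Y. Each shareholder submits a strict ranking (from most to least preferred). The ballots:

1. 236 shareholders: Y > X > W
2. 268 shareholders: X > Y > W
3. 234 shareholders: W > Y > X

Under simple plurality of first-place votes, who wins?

X

First-place votes: X 268, W 234, Y 236.
X has the most first-place votes.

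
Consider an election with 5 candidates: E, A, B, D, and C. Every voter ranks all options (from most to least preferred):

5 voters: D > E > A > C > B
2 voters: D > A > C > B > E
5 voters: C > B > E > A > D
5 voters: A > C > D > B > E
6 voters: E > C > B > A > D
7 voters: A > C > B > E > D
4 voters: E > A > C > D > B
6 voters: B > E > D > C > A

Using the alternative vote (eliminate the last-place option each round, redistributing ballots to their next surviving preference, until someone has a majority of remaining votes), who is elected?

Round 1: E 10, A 12, B 6, D 7, C 5. Eliminate C.
Round 2: E 10, A 12, B 11, D 7. Eliminate D.
Round 3: E 15, A 14, B 11. Eliminate B.
Round 4: E 26, A 14. E has a majority.

E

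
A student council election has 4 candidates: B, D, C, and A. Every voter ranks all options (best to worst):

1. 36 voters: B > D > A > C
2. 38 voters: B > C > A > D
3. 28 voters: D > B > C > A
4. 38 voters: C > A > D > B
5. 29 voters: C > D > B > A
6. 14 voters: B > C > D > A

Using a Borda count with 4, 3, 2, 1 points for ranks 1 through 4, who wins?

B: 36·4 + 38·4 + 28·3 + 38·1 + 29·2 + 14·4 = 532
D: 36·3 + 38·1 + 28·4 + 38·2 + 29·3 + 14·2 = 449
C: 36·1 + 38·3 + 28·2 + 38·4 + 29·4 + 14·3 = 516
A: 36·2 + 38·2 + 28·1 + 38·3 + 29·1 + 14·1 = 333
B has the highest Borda score (532).

B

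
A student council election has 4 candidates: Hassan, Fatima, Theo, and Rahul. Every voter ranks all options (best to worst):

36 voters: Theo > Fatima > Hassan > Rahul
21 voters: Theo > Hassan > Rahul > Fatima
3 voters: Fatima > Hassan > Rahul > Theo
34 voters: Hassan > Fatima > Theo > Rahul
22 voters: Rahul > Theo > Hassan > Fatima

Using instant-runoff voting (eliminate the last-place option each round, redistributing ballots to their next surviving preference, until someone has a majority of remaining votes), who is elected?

Theo

Round 1: Hassan 34, Fatima 3, Theo 57, Rahul 22. Eliminate Fatima.
Round 2: Hassan 37, Theo 57, Rahul 22. Eliminate Rahul.
Round 3: Hassan 37, Theo 79. Theo has a majority.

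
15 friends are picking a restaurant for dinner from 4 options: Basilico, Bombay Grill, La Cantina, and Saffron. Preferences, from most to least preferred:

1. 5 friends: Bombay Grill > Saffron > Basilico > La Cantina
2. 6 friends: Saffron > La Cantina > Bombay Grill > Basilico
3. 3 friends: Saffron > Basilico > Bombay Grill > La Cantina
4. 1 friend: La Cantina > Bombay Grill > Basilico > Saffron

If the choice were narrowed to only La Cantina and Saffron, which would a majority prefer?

Saffron

Voters preferring La Cantina to Saffron: 1; preferring Saffron to La Cantina: 14.
Saffron wins the head-to-head.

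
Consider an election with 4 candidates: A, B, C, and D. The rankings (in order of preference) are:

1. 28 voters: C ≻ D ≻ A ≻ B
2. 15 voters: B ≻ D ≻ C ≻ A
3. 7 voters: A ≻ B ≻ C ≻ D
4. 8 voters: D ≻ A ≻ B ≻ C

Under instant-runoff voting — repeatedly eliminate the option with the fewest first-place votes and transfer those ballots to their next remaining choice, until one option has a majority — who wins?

Round 1: A 7, B 15, C 28, D 8. Eliminate A.
Round 2: B 22, C 28, D 8. Eliminate D.
Round 3: B 30, C 28. B has a majority.

B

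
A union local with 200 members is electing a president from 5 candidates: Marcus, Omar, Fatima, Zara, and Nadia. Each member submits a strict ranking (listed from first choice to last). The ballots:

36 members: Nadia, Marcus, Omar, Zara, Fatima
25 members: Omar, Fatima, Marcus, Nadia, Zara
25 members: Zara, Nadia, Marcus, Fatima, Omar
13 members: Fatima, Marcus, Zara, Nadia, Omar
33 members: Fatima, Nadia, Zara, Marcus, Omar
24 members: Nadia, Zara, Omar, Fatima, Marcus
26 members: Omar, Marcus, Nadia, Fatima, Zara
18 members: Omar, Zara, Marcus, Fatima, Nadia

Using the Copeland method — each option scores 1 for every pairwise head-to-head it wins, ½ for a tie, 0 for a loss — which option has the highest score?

Marcus: beats Omar and Fatima; ties Zara; loses to Nadia → score 2.5.
Omar: beats Fatima and Zara; loses to Marcus and Nadia → score 2.
Fatima: loses to Marcus, Omar, Zara, and Nadia → score 0.
Zara: beats Fatima; ties Marcus; loses to Omar and Nadia → score 1.5.
Nadia: beats Marcus, Omar, Fatima, and Zara → score 4.
Nadia has the best pairwise record.

Nadia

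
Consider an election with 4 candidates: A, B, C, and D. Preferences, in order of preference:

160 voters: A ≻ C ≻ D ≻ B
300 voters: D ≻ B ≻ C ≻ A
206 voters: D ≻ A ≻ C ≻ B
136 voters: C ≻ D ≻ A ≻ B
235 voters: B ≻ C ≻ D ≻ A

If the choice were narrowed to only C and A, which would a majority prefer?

Voters preferring C to A: 671; preferring A to C: 366.
C wins the head-to-head.

C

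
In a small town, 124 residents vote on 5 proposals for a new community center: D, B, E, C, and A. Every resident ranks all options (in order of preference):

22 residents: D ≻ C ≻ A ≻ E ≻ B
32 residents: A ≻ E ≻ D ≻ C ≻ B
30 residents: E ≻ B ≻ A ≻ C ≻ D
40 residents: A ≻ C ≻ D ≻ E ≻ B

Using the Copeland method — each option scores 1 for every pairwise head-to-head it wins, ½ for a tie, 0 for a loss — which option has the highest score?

A

D: beats B; ties E; loses to C and A → score 1.5.
B: loses to D, E, C, and A → score 0.
E: beats B; ties D and C; loses to A → score 2.
C: beats D and B; ties E; loses to A → score 2.5.
A: beats D, B, E, and C → score 4.
A has the best pairwise record.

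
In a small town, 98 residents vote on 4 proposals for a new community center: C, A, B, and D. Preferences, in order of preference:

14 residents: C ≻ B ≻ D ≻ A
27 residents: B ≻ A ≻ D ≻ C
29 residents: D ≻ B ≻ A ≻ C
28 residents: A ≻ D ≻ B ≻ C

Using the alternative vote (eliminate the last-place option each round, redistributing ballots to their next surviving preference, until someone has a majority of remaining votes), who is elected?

Round 1: C 14, A 28, B 27, D 29. Eliminate C.
Round 2: A 28, B 41, D 29. Eliminate A.
Round 3: B 41, D 57. D has a majority.

D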